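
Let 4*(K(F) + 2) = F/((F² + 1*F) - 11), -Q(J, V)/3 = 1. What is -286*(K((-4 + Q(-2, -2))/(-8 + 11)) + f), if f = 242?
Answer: -9749883/142 ≈ -68661.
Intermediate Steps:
Q(J, V) = -3 (Q(J, V) = -3*1 = -3)
K(F) = -2 + F/(4*(-11 + F + F²)) (K(F) = -2 + (F/((F² + 1*F) - 11))/4 = -2 + (F/((F² + F) - 11))/4 = -2 + (F/((F + F²) - 11))/4 = -2 + (F/(-11 + F + F²))/4 = -2 + F/(4*(-11 + F + F²)))
-286*(K((-4 + Q(-2, -2))/(-8 + 11)) + f) = -286*((22 - 2*(-4 - 3)²/(-8 + 11)² - 7*(-4 - 3)/(4*(-8 + 11)))/(-11 + (-4 - 3)/(-8 + 11) + ((-4 - 3)/(-8 + 11))²) + 242) = -286*((22 - 2*(-7/3)² - (-49)/(4*3))/(-11 - 7/3 + (-7/3)²) + 242) = -286*((22 - 2*(-7*⅓)² - (-49)/(4*3))/(-11 - 7*⅓ + (-7*⅓)²) + 242) = -286*((22 - 2*(-7/3)² - 7/4*(-7/3))/(-11 - 7/3 + (-7/3)²) + 242) = -286*((22 - 2*49/9 + 49/12)/(-11 - 7/3 + 49/9) + 242) = -286*((22 - 98/9 + 49/12)/(-71/9) + 242) = -286*(-9/71*547/36 + 242) = -286*(-547/284 + 242) = -286*68181/284 = -9749883/142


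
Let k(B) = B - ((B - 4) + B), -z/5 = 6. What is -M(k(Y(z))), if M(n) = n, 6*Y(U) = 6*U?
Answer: -34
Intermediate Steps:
z = -30 (z = -5*6 = -30)
Y(U) = U (Y(U) = (6*U)/6 = U)
k(B) = 4 - B (k(B) = B - ((-4 + B) + B) = B - (-4 + 2*B) = B + (4 - 2*B) = 4 - B)
-M(k(Y(z))) = -(4 - 1*(-30)) = -(4 + 30) = -1*34 = -34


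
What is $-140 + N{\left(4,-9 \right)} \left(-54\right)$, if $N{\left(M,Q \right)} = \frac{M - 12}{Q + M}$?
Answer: $- \frac{1132}{5} \approx -226.4$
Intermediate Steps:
$N{\left(M,Q \right)} = \frac{-12 + M}{M + Q}$
$-140 + N{\left(4,-9 \right)} \left(-54\right) = -140 + \frac{-12 + 4}{4 - 9} \left(-54\right) = -140 + \frac{1}{-5} \left(-8\right) \left(-54\right) = -140 + \left(- \frac{1}{5}\right) \left(-8\right) \left(-54\right) = -140 + \frac{8}{5} \left(-54\right) = -140 - \frac{432}{5} = - \frac{1132}{5}$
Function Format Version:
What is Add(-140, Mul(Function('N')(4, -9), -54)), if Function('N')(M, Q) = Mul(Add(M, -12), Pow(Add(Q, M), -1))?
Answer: Rational(-1132, 5) ≈ -226.40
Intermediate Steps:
Function('N')(M, Q) = Mul(Pow(Add(M, Q), -1), Add(-12, M)) (Function('N')(M, Q) = Mul(Add(-12, M), Pow(Add(M, Q), -1)) = Mul(Pow(Add(M, Q), -1), Add(-12, M)))
Add(-140, Mul(Function('N')(4, -9), -54)) = Add(-140, Mul(Mul(Pow(Add(4, -9), -1), Add(-12, 4)), -54)) = Add(-140, Mul(Mul(Pow(-5, -1), -8), -54)) = Add(-140, Mul(Mul(Rational(-1, 5), -8), -54)) = Add(-140, Mul(Rational(8, 5), -54)) = Add(-140, Rational(-432, 5)) = Rational(-1132, 5)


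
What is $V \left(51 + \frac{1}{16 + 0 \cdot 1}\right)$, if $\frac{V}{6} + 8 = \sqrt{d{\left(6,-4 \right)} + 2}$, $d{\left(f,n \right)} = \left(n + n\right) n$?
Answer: $-2451 + \frac{2451 \sqrt{34}}{8} \approx -664.54$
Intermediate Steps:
$d{\left(f,n \right)} = 2 n^{2}$ ($d{\left(f,n \right)} = 2 n n = 2 n^{2}$)
$V = -48 + 6 \sqrt{34}$ ($V = -48 + 6 \sqrt{2 \left(-4\right)^{2} + 2} = -48 + 6 \sqrt{2 \cdot 16 + 2} = -48 + 6 \sqrt{32 + 2} = -48 + 6 \sqrt{34} \approx -13.014$)
$V \left(51 + \frac{1}{16 + 0 \cdot 1}\right) = \left(-48 + 6 \sqrt{34}\right) \left(51 + \frac{1}{16 + 0 \cdot 1}\right) = \left(-48 + 6 \sqrt{34}\right) \left(51 + \frac{1}{16 + 0}\right) = \left(-48 + 6 \sqrt{34}\right) \left(51 + \frac{1}{16}\right) = \left(-48 + 6 \sqrt{34}\right) \frac{817}{16} = -2451 + \frac{2451 \sqrt{34}}{8}$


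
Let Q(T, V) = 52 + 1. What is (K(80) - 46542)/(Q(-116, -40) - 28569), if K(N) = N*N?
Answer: 20071/14258 ≈ 1.4077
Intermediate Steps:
K(N) = N**2
Q(T, V) = 53
(K(80) - 46542)/(Q(-116, -40) - 28569) = (80**2 - 46542)/(53 - 28569) = (6400 - 46542)/(-28516) = -40142*(-1/28516) = 20071/14258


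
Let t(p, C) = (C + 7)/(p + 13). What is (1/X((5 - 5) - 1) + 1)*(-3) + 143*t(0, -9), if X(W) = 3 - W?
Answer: -103/4 ≈ -25.750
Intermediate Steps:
t(p, C) = (7 + C)/(13 + p)
(1/X((5 - 5) - 1) + 1)*(-3) + 143*t(0, -9) = (1/(3 - ((5 - 5) - 1)) + 1)*(-3) + 143*((7 - 9)/(13 + 0)) = (1/(3 - (0 - 1)) + 1)*(-3) + 143*(-2/13) = (1/(3 - 1*(-1)) + 1)*(-3) + 143*((1/13)*(-2)) = (1/(3 + 1) + 1)*(-3) + 143*(-2/13) = (1/4 + 1)*(-3) - 22 = (¼ + 1)*(-3) - 22 = (5/4)*(-3) - 22 = -15/4 - 22 = -103/4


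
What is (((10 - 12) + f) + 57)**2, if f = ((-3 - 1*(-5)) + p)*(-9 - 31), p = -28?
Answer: 1199025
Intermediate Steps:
f = 1040 (f = ((-3 - 1*(-5)) - 28)*(-9 - 31) = ((-3 + 5) - 28)*(-40) = (2 - 28)*(-40) = -26*(-40) = 1040)
(((10 - 12) + f) + 57)**2 = (((10 - 12) + 1040) + 57)**2 = ((-2 + 1040) + 57)**2 = (1038 + 57)**2 = 1095**2 = 1199025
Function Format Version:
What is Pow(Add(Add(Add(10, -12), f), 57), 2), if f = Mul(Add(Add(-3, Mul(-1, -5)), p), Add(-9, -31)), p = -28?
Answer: 1199025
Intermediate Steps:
f = 1040 (f = Mul(Add(Add(-3, Mul(-1, -5)), -28), Add(-9, -31)) = Mul(Add(Add(-3, 5), -28), -40) = Mul(Add(2, -28), -40) = Mul(-26, -40) = 1040)
Pow(Add(Add(Add(10, -12), f), 57), 2) = Pow(Add(Add(Add(10, -12), 1040), 57), 2) = Pow(Add(Add(-2, 1040), 57), 2) = Pow(Add(1038, 57), 2) = Pow(1095, 2) = 1199025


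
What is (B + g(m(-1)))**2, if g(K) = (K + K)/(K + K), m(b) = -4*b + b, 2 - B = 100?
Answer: 9409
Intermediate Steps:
B = -98 (B = 2 - 1*100 = 2 - 100 = -98)
m(b) = -3*b
g(K) = 1 (g(K) = (2*K)/((2*K)) = (2*K)*(1/(2*K)) = 1)
(B + g(m(-1)))**2 = (-98 + 1)**2 = (-97)**2 = 9409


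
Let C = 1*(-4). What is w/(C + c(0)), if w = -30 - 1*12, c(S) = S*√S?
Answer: 21/2 ≈ 10.500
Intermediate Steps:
c(S) = S^(3/2)
C = -4
w = -42 (w = -30 - 12 = -42)
w/(C + c(0)) = -42/(-4 + 0^(3/2)) = -42/(-4 + 0) = -42/(-4) = -42*(-¼) = 21/2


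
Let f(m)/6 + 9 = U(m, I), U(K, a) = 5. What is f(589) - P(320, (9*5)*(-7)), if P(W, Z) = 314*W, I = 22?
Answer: -100504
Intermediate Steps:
f(m) = -24 (f(m) = -54 + 6*5 = -54 + 30 = -24)
f(589) - P(320, (9*5)*(-7)) = -24 - 314*320 = -24 - 1*100480 = -24 - 100480 = -100504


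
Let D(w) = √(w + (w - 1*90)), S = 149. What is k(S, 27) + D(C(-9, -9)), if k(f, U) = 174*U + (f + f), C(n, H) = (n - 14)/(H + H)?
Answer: 4996 + I*√787/3 ≈ 4996.0 + 9.3512*I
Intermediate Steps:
C(n, H) = (-14 + n)/(2*H) (C(n, H) = (-14 + n)/((2*H)) = (-14 + n)*(1/(2*H)) = (-14 + n)/(2*H))
k(f, U) = 2*f + 174*U (k(f, U) = 174*U + 2*f = 2*f + 174*U)
D(w) = √(-90 + 2*w) (D(w) = √(w + (w - 90)) = √(w + (-90 + w)) = √(-90 + 2*w))
k(S, 27) + D(C(-9, -9)) = (2*149 + 174*27) + √(-90 + 2*((½)*(-14 - 9)/(-9))) = (298 + 4698) + √(-90 + 2*((½)*(-⅑)*(-23))) = 4996 + √(-90 + 2*(23/18)) = 4996 + √(-90 + 23/9) = 4996 + √(-787/9) = 4996 + I*√787/3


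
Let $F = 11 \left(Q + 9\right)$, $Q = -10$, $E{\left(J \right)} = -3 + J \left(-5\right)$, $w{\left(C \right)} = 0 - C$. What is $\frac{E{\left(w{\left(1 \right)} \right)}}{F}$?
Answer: $- \frac{2}{11} \approx -0.18182$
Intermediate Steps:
$w{\left(C \right)} = - C$
$E{\left(J \right)} = -3 - 5 J$
$F = -11$ ($F = 11 \left(-10 + 9\right) = 11 \left(-1\right) = -11$)
$\frac{E{\left(w{\left(1 \right)} \right)}}{F} = \frac{-3 - 5 \left(\left(-1\right) 1\right)}{-11} = \left(-3 - -5\right) \left(- \frac{1}{11}\right) = \left(-3 + 5\right) \left(- \frac{1}{11}\right) = 2 \left(- \frac{1}{11}\right) = - \frac{2}{11}$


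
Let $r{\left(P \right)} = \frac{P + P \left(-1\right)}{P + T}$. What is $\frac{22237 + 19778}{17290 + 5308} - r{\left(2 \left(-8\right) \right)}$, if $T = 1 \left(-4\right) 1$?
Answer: $\frac{42015}{22598} \approx 1.8592$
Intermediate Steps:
$T = -4$ ($T = \left(-4\right) 1 = -4$)
$r{\left(P \right)} = 0$ ($r{\left(P \right)} = \frac{P + P \left(-1\right)}{P - 4} = \frac{P - P}{-4 + P} = \frac{0}{-4 + P} = 0$)
$\frac{22237 + 19778}{17290 + 5308} - r{\left(2 \left(-8\right) \right)} = \frac{22237 + 19778}{17290 + 5308} - 0 = \frac{42015}{22598} + 0 = \frac{42015}{22598}$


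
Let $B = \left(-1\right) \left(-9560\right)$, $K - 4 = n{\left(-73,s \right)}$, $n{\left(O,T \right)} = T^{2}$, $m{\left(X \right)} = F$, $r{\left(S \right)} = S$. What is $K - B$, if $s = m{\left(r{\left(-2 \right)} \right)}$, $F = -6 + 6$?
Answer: $-9556$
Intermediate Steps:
$F = 0$
$m{\left(X \right)} = 0$
$s = 0$
$K = 4$ ($K = 4 + 0^{2} = 4 + 0 = 4$)
$B = 9560$
$K - B = 4 - 9560 = -9556$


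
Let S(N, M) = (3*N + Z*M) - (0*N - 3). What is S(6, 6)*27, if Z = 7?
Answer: 1701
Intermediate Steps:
S(N, M) = 3 + 3*N + 7*M (S(N, M) = (3*N + 7*M) - (0*N - 3) = (3*N + 7*M) - (0 - 3) = (3*N + 7*M) - 1*(-3) = (3*N + 7*M) + 3 = 3 + 3*N + 7*M)
S(6, 6)*27 = (3 + 3*6 + 7*6)*27 = (3 + 18 + 42)*27 = 63*27 = 1701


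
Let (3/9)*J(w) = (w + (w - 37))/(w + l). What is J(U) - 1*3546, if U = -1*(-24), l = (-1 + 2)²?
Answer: -88617/25 ≈ -3544.7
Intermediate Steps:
l = 1 (l = 1² = 1)
U = 24
J(w) = 3*(-37 + 2*w)/(1 + w) (J(w) = 3*((w + (w - 37))/(w + 1)) = 3*((w + (-37 + w))/(1 + w)) = 3*((-37 + 2*w)/(1 + w)) = 3*(-37 + 2*w)/(1 + w))
J(U) - 1*3546 = 3*(-37 + 2*24)/(1 + 24) - 1*3546 = 3*(-37 + 48)/25 - 3546 = 3*(1/25)*11 - 3546 = 33/25 - 3546 = -88617/25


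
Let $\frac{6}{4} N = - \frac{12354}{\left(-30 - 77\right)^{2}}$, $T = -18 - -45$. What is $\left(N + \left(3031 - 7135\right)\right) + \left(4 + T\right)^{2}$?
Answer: $- \frac{35992443}{11449} \approx -3143.7$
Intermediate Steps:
$T = 27$ ($T = -18 + 45 = 27$)
$N = - \frac{8236}{11449}$ ($N = \frac{2 \left(- \frac{12354}{\left(-30 - 77\right)^{2}}\right)}{3} = \frac{2 \left(- \frac{12354}{\left(-107\right)^{2}}\right)}{3} = \frac{2 \left(- \frac{12354}{11449}\right)}{3} = \frac{2 \left(\left(-12354\right) \frac{1}{11449}\right)}{3} = \frac{2}{3} \left(- \frac{12354}{11449}\right) = - \frac{8236}{11449} \approx -0.71936$)
$\left(N + \left(3031 - 7135\right)\right) + \left(4 + T\right)^{2} = \left(- \frac{8236}{11449} + \left(3031 - 7135\right)\right) + \left(4 + 27\right)^{2} = \left(- \frac{8236}{11449} - 4104\right) + 31^{2} = - \frac{46994932}{11449} + 961 = - \frac{35992443}{11449}$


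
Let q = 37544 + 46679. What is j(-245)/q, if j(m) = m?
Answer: -245/84223 ≈ -0.0029089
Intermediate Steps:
q = 84223
j(-245)/q = -245/84223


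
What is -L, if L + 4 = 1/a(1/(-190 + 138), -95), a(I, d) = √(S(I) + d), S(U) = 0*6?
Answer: 4 + I*√95/95 ≈ 4.0 + 0.1026*I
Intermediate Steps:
S(U) = 0
a(I, d) = √d (a(I, d) = √(0 + d) = √d)
L = -4 - I*√95/95 (L = -4 + 1/(√(-95)) = -4 + 1/(I*√95) = -4 - I*√95/95 ≈ -4.0 - 0.1026*I)
-L = -(-4 - I*√95/95) = 4 + I*√95/95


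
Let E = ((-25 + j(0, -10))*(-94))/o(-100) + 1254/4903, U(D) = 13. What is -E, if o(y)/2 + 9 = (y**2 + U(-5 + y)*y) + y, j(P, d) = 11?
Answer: -13999288/42121673 ≈ -0.33235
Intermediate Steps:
o(y) = -18 + 2*y**2 + 28*y (o(y) = -18 + 2*((y**2 + 13*y) + y) = -18 + 2*(y**2 + 14*y) = -18 + (2*y**2 + 28*y) = -18 + 2*y**2 + 28*y)
E = 13999288/42121673 (E = ((-25 + 11)*(-94))/(-18 + 2*(-100)**2 + 28*(-100)) + 1254/4903 = (-14*(-94))/(-18 + 2*10000 - 2800) + 1254*(1/4903) = 1316/(-18 + 20000 - 2800) + 1254/4903 = 1316/17182 + 1254/4903 = 1316*(1/17182) + 1254/4903 = 658/8591 + 1254/4903 = 13999288/42121673 ≈ 0.33235)
-E = -1*13999288/42121673 = -13999288/42121673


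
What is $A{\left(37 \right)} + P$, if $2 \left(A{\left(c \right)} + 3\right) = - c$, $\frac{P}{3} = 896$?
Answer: $\frac{5333}{2} \approx 2666.5$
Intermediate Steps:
$P = 2688$ ($P = 3 \cdot 896 = 2688$)
$A{\left(c \right)} = -3 - \frac{c}{2}$ ($A{\left(c \right)} = -3 + \frac{\left(-1\right) c}{2} = -3 - \frac{c}{2}$)
$A{\left(37 \right)} + P = \left(-3 - \frac{37}{2}\right) + 2688 = - \frac{43}{2} + 2688 = \frac{5333}{2}$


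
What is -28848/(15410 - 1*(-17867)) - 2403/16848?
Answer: -20962805/20764848 ≈ -1.0095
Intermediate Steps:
-28848/(15410 - 1*(-17867)) - 2403/16848 = -28848/(15410 + 17867) - 2403*1/16848 = -28848/33277 - 89/624 = -20962805/20764848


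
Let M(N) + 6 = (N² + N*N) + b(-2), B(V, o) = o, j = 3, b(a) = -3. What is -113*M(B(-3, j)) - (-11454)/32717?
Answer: -33261735/32717 ≈ -1016.7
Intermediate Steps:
M(N) = -9 + 2*N² (M(N) = -6 + ((N² + N*N) - 3) = -6 + ((N² + N²) - 3) = -6 + (2*N² - 3) = -6 + (-3 + 2*N²) = -9 + 2*N²)
-113*M(B(-3, j)) - (-11454)/32717 = -113*(-9 + 2*3²) - (-11454)/32717 = -113*(-9 + 2*9) - (-11454)/32717 = -113*(-9 + 18) - 1*(-11454/32717) = -113*9 + 11454/32717 = -1017 + 11454/32717 = -33261735/32717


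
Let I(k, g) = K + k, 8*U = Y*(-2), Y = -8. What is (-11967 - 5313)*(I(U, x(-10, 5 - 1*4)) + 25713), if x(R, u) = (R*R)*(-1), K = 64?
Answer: -445461120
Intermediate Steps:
U = 2 (U = (-8*(-2))/8 = (⅛)*16 = 2)
x(R, u) = -R² (x(R, u) = R²*(-1) = -R²)
I(k, g) = 64 + k
(-11967 - 5313)*(I(U, x(-10, 5 - 1*4)) + 25713) = (-11967 - 5313)*((64 + 2) + 25713) = -17280*(66 + 25713) = -17280*25779 = -445461120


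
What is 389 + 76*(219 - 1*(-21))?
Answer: 18629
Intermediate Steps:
389 + 76*(219 - 1*(-21)) = 389 + 76*(219 + 21) = 389 + 76*240 = 389 + 18240 = 18629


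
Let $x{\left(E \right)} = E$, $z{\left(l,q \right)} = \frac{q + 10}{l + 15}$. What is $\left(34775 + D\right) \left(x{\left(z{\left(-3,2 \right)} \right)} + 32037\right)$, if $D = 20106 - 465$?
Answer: $1743379808$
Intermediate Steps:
$z{\left(l,q \right)} = \frac{10 + q}{15 + l}$
$D = 19641$ ($D = 20106 - 465 = 19641$)
$\left(34775 + D\right) \left(x{\left(z{\left(-3,2 \right)} \right)} + 32037\right) = \left(34775 + 19641\right) \left(\frac{10 + 2}{15 - 3} + 32037\right) = 54416 \left(\frac{1}{12} \cdot 12 + 32037\right) = 54416 \left(1 + 32037\right) = 54416 \cdot 32038 = 1743379808$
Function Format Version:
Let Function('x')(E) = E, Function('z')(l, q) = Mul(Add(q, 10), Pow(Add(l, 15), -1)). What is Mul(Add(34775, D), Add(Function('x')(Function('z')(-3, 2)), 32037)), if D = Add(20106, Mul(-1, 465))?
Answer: 1743379808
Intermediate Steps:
Function('z')(l, q) = Mul(Pow(Add(15, l), -1), Add(10, q)) (Function('z')(l, q) = Mul(Add(10, q), Pow(Add(15, l), -1)) = Mul(Pow(Add(15, l), -1), Add(10, q)))
D = 19641 (D = Add(20106, -465) = 19641)
Mul(Add(34775, D), Add(Function('x')(Function('z')(-3, 2)), 32037)) = Mul(Add(34775, 19641), Add(Mul(Pow(Add(15, -3), -1), Add(10, 2)), 32037)) = Mul(54416, Add(Mul(Pow(12, -1), 12), 32037)) = Mul(54416, Add(Mul(Rational(1, 12), 12), 32037)) = Mul(54416, Add(1, 32037)) = Mul(54416, 32038) = 1743379808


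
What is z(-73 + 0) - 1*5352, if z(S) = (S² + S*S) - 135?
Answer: 5171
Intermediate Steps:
z(S) = -135 + 2*S² (z(S) = (S² + S²) - 135 = 2*S² - 135 = -135 + 2*S²)
z(-73 + 0) - 1*5352 = (-135 + 2*(-73 + 0)²) - 1*5352 = (-135 + 2*(-73)²) - 5352 = (-135 + 2*5329) - 5352 = (-135 + 10658) - 5352 = 10523 - 5352 = 5171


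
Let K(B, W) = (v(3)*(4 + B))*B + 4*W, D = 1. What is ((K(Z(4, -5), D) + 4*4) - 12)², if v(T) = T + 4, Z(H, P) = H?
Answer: 53824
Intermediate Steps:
v(T) = 4 + T
K(B, W) = 4*W + B*(28 + 7*B) (K(B, W) = ((4 + 3)*(4 + B))*B + 4*W = (7*(4 + B))*B + 4*W = (28 + 7*B)*B + 4*W = B*(28 + 7*B) + 4*W = 4*W + B*(28 + 7*B))
((K(Z(4, -5), D) + 4*4) - 12)² = (((4*1 + 7*4² + 28*4) + 4*4) - 12)² = (((4 + 7*16 + 112) + 16) - 12)² = (((4 + 112 + 112) + 16) - 12)² = ((228 + 16) - 12)² = (244 - 12)² = 232² = 53824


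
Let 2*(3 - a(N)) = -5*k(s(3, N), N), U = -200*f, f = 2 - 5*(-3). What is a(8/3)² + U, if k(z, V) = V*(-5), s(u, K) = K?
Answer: -22319/9 ≈ -2479.9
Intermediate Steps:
f = 17 (f = 2 + 15 = 17)
k(z, V) = -5*V
U = -3400 (U = -200*17 = -3400)
a(N) = 3 - 25*N/2 (a(N) = 3 - (-5)*(-5*N)/2 = 3 - 25*N/2)
a(8/3)² + U = (3 - 100/3)² - 3400 = (-91/3)² - 3400 = 8281/9 - 3400 = -22319/9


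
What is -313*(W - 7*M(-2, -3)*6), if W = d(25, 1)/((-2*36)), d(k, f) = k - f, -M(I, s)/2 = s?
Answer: 236941/3 ≈ 78980.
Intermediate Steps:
M(I, s) = -2*s
W = -⅓ (W = (25 - 1*1)/((-2*36)) = (25 - 1)/(-72) = 24*(-1/72) = -⅓ ≈ -0.33333)
-313*(W - 7*M(-2, -3)*6) = -313*(-⅓ - (-14)*(-3)*6) = -313*(-⅓ - 7*6*6) = -313*(-⅓ - 42*6) = -313*(-⅓ - 252) = -313*(-757/3) = 236941/3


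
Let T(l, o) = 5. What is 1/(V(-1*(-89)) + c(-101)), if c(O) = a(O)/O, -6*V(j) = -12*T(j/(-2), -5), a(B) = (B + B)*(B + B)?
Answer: -1/394 ≈ -0.0025381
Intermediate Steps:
a(B) = 4*B**2 (a(B) = (2*B)*(2*B) = 4*B**2)
V(j) = 10 (V(j) = -(-2)*5 = -1/6*(-60) = 10)
c(O) = 4*O (c(O) = (4*O**2)/O = 4*O)
1/(V(-1*(-89)) + c(-101)) = 1/(10 + 4*(-101)) = 1/(10 - 404) = 1/(-394) = -1/394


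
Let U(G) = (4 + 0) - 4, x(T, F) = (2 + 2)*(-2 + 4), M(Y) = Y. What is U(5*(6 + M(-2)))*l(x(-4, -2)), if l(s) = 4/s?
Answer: 0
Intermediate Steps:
x(T, F) = 8 (x(T, F) = 4*2 = 8)
U(G) = 0 (U(G) = 4 - 4 = 0)
U(5*(6 + M(-2)))*l(x(-4, -2)) = 0*(4/8) = 0*(4*(1/8)) = 0*(1/2) = 0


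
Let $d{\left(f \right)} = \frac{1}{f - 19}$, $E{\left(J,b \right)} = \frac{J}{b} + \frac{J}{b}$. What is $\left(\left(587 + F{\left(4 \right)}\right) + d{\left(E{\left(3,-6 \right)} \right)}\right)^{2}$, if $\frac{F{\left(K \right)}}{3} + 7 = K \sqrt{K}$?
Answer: $\frac{139216401}{400} \approx 3.4804 \cdot 10^{5}$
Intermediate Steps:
$E{\left(J,b \right)} = \frac{2 J}{b}$
$F{\left(K \right)} = -21 + 3 K^{\frac{3}{2}}$ ($F{\left(K \right)} = -21 + 3 K \sqrt{K} = -21 + 3 K^{\frac{3}{2}}$)
$d{\left(f \right)} = \frac{1}{-19 + f}$
$\left(\left(587 + F{\left(4 \right)}\right) + d{\left(E{\left(3,-6 \right)} \right)}\right)^{2} = \left(\left(587 - \left(21 - 3 \cdot 4^{\frac{3}{2}}\right)\right) + \frac{1}{-19 + 2 \cdot 3 \frac{1}{-6}}\right)^{2} = \left(\left(587 + \left(-21 + 3 \cdot 8\right)\right) + \frac{1}{-19 + 2 \cdot 3 \left(- \frac{1}{6}\right)}\right)^{2} = \left(\left(587 + \left(-21 + 24\right)\right) + \frac{1}{-19 - 1}\right)^{2} = \left(\left(587 + 3\right) + \frac{1}{-20}\right)^{2} = \left(590 - \frac{1}{20}\right)^{2} = \left(\frac{11799}{20}\right)^{2} = \frac{139216401}{400}$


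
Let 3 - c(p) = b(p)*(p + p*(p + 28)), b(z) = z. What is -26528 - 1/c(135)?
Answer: -79289459615/2988897 ≈ -26528.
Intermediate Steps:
c(p) = 3 - p*(p + p*(28 + p)) (c(p) = 3 - p*(p + p*(p + 28)) = 3 - p*(p + p*(28 + p)))
-26528 - 1/c(135) = -26528 - 1/(3 - 1*135**3 - 29*135**2) = -26528 - 1/(3 - 1*2460375 - 29*18225) = -26528 - 1/(3 - 2460375 - 528525) = -26528 - 1/(-2988897) = -26528 - 1*(-1/2988897) = -26528 + 1/2988897 = -79289459615/2988897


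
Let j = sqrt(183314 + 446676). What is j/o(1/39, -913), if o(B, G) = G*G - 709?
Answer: sqrt(629990)/832860 ≈ 0.00095300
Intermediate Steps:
o(B, G) = -709 + G**2 (o(B, G) = G**2 - 709 = -709 + G**2)
j = sqrt(629990) ≈ 793.72
j/o(1/39, -913) = sqrt(629990)/(-709 + (-913)**2) = sqrt(629990)/(-709 + 833569) = sqrt(629990)/832860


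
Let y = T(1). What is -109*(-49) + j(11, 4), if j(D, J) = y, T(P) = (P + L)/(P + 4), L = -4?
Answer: 26702/5 ≈ 5340.4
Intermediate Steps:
T(P) = (-4 + P)/(4 + P) (T(P) = (P - 4)/(P + 4) = (-4 + P)/(4 + P))
y = -⅗ (y = (-4 + 1)/(4 + 1) = -3/5 = (⅕)*(-3) = -⅗ ≈ -0.60000)
j(D, J) = -⅗
-109*(-49) + j(11, 4) = -109*(-49) - ⅗ = 5341 - ⅗ = 26702/5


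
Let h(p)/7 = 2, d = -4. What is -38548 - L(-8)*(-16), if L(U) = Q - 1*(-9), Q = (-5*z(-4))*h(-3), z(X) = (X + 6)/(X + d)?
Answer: -38124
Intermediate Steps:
h(p) = 14 (h(p) = 7*2 = 14)
z(X) = (6 + X)/(-4 + X) (z(X) = (X + 6)/(X - 4) = (6 + X)/(-4 + X))
Q = 35/2 (Q = -5*(6 - 4)/(-4 - 4)*14 = -5*2/(-8)*14 = -(-5)*2/8*14 = -5*(-¼)*14 = (5/4)*14 = 35/2 ≈ 17.500)
L(U) = 53/2 (L(U) = 35/2 - 1*(-9) = 35/2 + 9 = 53/2)
-38548 - L(-8)*(-16) = -38548 - 53*(-16)/2 = -38548 - 1*(-424) = -38548 + 424 = -38124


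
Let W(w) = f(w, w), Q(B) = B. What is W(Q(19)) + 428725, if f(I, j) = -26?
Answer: 428699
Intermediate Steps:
W(w) = -26
W(Q(19)) + 428725 = -26 + 428725 = 428699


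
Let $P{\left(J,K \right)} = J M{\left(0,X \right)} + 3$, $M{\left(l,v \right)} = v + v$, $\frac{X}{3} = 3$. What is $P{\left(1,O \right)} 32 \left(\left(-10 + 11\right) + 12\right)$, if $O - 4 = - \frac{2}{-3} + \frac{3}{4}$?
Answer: $8736$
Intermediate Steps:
$X = 9$ ($X = 3 \cdot 3 = 9$)
$M{\left(l,v \right)} = 2 v$
$O = \frac{65}{12}$ ($O = 4 + \left(- \frac{2}{-3} + \frac{3}{4}\right) = 4 + \left(\left(-2\right) \left(- \frac{1}{3}\right) + 3 \cdot \frac{1}{4}\right) = 4 + \left(\frac{2}{3} + \frac{3}{4}\right) = 4 + \frac{17}{12} = \frac{65}{12} \approx 5.4167$)
$P{\left(J,K \right)} = 3 + 18 J$ ($P{\left(J,K \right)} = J 2 \cdot 9 + 3 = J 18 + 3 = 18 J + 3 = 3 + 18 J$)
$P{\left(1,O \right)} 32 \left(\left(-10 + 11\right) + 12\right) = \left(3 + 18 \cdot 1\right) 32 \left(\left(-10 + 11\right) + 12\right) = \left(3 + 18\right) 32 \left(1 + 12\right) = 21 \cdot 32 \cdot 13 = 672 \cdot 13 = 8736$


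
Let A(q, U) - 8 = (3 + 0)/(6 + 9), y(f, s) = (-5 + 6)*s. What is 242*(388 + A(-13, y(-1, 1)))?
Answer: 479402/5 ≈ 95880.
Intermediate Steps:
y(f, s) = s (y(f, s) = 1*s = s)
A(q, U) = 41/5 (A(q, U) = 8 + (3 + 0)/(6 + 9) = 8 + 3/15 = 8 + 3*(1/15) = 8 + 1/5 = 41/5)
242*(388 + A(-13, y(-1, 1))) = 242*(388 + 41/5) = 242*(1981/5) = 479402/5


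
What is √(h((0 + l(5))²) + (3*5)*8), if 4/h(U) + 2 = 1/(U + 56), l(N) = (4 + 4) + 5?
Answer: 2*√5947005/449 ≈ 10.863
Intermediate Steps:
l(N) = 13 (l(N) = 8 + 5 = 13)
h(U) = 4/(-2 + 1/(56 + U)) (h(U) = 4/(-2 + 1/(U + 56)) = 4/(-2 + 1/(56 + U)))
√(h((0 + l(5))²) + (3*5)*8) = √(4*(-56 - (0 + 13)²)/(111 + 2*(0 + 13)²) + (3*5)*8) = √(4*(-56 - 1*13²)/(111 + 2*13²) + 15*8) = √(4*(-56 - 1*169)/(111 + 2*169) + 120) = √(4*(-56 - 169)/(111 + 338) + 120) = √(4*(-225)/449 + 120) = √(4*(1/449)*(-225) + 120) = √(-900/449 + 120) = √(52980/449) = 2*√5947005/449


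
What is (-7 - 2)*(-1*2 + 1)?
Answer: 9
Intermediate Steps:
(-7 - 2)*(-1*2 + 1) = -9*(-2 + 1) = -9*(-1) = 9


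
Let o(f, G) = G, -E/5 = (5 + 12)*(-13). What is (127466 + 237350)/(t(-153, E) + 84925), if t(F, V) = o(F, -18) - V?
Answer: 182408/41901 ≈ 4.3533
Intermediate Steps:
E = 1105 (E = -5*(5 + 12)*(-13) = -85*(-13) = -5*(-221) = 1105)
t(F, V) = -18 - V
(127466 + 237350)/(t(-153, E) + 84925) = (127466 + 237350)/((-18 - 1*1105) + 84925) = 364816/((-18 - 1105) + 84925) = 364816/(-1123 + 84925) = 364816/83802 = 364816*(1/83802) = 182408/41901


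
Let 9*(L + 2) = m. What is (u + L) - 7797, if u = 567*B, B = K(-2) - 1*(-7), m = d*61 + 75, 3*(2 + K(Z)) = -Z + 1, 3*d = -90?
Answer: -4592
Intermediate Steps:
d = -30 (d = (1/3)*(-90) = -30)
K(Z) = -5/3 - Z/3 (K(Z) = -2 + (-Z + 1)/3 = -2 + (1 - Z)/3 = -2 + (1/3 - Z/3) = -5/3 - Z/3)
m = -1755 (m = -30*61 + 75 = -1830 + 75 = -1755)
L = -197 (L = -2 + (1/9)*(-1755) = -2 - 195 = -197)
B = 6 (B = (-5/3 - 1/3*(-2)) - 1*(-7) = (-5/3 + 2/3) + 7 = -1 + 7 = 6)
u = 3402 (u = 567*6 = 3402)
(u + L) - 7797 = (3402 - 197) - 7797 = 3205 - 7797 = -4592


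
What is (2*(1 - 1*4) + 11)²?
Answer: 25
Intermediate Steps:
(2*(1 - 1*4) + 11)² = (2*(1 - 4) + 11)² = (2*(-3) + 11)² = (-6 + 11)² = 5² = 25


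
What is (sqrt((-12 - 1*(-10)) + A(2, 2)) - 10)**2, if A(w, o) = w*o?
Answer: (10 - sqrt(2))**2 ≈ 73.716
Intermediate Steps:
A(w, o) = o*w
(sqrt((-12 - 1*(-10)) + A(2, 2)) - 10)**2 = (sqrt((-12 - 1*(-10)) + 2*2) - 10)**2 = (sqrt((-12 + 10) + 4) - 10)**2 = (sqrt(-2 + 4) - 10)**2 = (sqrt(2) - 10)**2 = (-10 + sqrt(2))**2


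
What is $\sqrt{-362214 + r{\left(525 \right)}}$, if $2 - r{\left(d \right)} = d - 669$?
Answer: $2 i \sqrt{90517} \approx 601.72 i$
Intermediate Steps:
$r{\left(d \right)} = 671 - d$ ($r{\left(d \right)} = 2 - \left(d - 669\right) = 2 - \left(-669 + d\right) = 671 - d$)
$\sqrt{-362214 + r{\left(525 \right)}} = \sqrt{-362214 + \left(671 - 525\right)} = \sqrt{-362214 + 146} = \sqrt{-362068} = 2 i \sqrt{90517}$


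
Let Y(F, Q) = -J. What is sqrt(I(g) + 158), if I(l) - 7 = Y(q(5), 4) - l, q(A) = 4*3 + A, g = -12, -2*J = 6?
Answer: 6*sqrt(5) ≈ 13.416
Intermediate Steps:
J = -3 (J = -1/2*6 = -3)
q(A) = 12 + A
Y(F, Q) = 3 (Y(F, Q) = -1*(-3) = 3)
I(l) = 10 - l (I(l) = 7 + (3 - l) = 10 - l)
sqrt(I(g) + 158) = sqrt((10 - 1*(-12)) + 158) = sqrt((10 + 12) + 158) = sqrt(22 + 158) = sqrt(180) = 6*sqrt(5)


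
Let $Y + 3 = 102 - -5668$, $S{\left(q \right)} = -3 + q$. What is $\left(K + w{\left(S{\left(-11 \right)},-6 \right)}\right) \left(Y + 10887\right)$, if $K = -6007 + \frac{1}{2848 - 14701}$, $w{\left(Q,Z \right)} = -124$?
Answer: $- \frac{1210258570576}{11853} \approx -1.0211 \cdot 10^{8}$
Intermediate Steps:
$K = - \frac{71200972}{11853}$ ($K = -6007 + \frac{1}{-11853} = -6007 - \frac{1}{11853} = - \frac{71200972}{11853} \approx -6007.0$)
$Y = 5767$ ($Y = -3 + \left(102 - -5668\right) = -3 + \left(102 + 5668\right) = -3 + 5770 = 5767$)
$\left(K + w{\left(S{\left(-11 \right)},-6 \right)}\right) \left(Y + 10887\right) = \left(- \frac{71200972}{11853} - 124\right) \left(5767 + 10887\right) = \left(- \frac{72670744}{11853}\right) 16654 = - \frac{1210258570576}{11853}$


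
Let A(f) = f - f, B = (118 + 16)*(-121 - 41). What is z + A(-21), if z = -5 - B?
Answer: 21703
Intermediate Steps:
B = -21708 (B = 134*(-162) = -21708)
A(f) = 0
z = 21703 (z = -5 - 1*(-21708) = -5 + 21708 = 21703)
z + A(-21) = 21703 + 0 = 21703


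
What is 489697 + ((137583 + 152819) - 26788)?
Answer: 753311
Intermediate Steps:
489697 + ((137583 + 152819) - 26788) = 489697 + (290402 - 26788) = 489697 + 263614 = 753311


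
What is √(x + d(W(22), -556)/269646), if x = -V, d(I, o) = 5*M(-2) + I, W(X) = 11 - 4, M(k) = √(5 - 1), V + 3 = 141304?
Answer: I*√10273849503532134/269646 ≈ 375.9*I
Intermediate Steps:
V = 141301 (V = -3 + 141304 = 141301)
M(k) = 2 (M(k) = √4 = 2)
W(X) = 7
d(I, o) = 10 + I (d(I, o) = 5*2 + I = 10 + I)
x = -141301 (x = -1*141301 = -141301)
√(x + d(W(22), -556)/269646) = √(-141301 + (10 + 7)/269646) = √(-141301 + 17*(1/269646)) = √(-141301 + 17/269646) = √(-38101249429/269646) = I*√10273849503532134/269646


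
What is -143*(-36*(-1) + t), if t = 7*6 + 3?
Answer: -11583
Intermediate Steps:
t = 45 (t = 42 + 3 = 45)
-143*(-36*(-1) + t) = -143*(-36*(-1) + 45) = -143*(36 + 45) = -143*81 = -11583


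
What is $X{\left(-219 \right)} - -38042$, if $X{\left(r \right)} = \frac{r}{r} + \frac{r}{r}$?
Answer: $38044$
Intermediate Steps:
$X{\left(r \right)} = 2$ ($X{\left(r \right)} = 1 + 1 = 2$)
$X{\left(-219 \right)} - -38042 = 2 - -38042 = 2 + 38042 = 38044$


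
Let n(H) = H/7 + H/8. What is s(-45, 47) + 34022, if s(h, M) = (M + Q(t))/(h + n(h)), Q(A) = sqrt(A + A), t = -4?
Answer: 108697658/3195 - 112*I*sqrt(2)/3195 ≈ 34021.0 - 0.049575*I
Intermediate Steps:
Q(A) = sqrt(2)*sqrt(A) (Q(A) = sqrt(2*A) = sqrt(2)*sqrt(A))
n(H) = 15*H/56 (n(H) = H*(1/7) + H*(1/8) = H/7 + H/8 = 15*H/56)
s(h, M) = 56*(M + 2*I*sqrt(2))/(71*h) (s(h, M) = (M + sqrt(2)*sqrt(-4))/(h + 15*h/56) = (M + sqrt(2)*(2*I))/((71*h/56)) = (M + 2*I*sqrt(2))*(56/(71*h)) = 56*(M + 2*I*sqrt(2))/(71*h))
s(-45, 47) + 34022 = (56/71)*(47 + 2*I*sqrt(2))/(-45) + 34022 = (56/71)*(-1/45)*(47 + 2*I*sqrt(2)) + 34022 = (-2632/3195 - 112*I*sqrt(2)/3195) + 34022 = 108697658/3195 - 112*I*sqrt(2)/3195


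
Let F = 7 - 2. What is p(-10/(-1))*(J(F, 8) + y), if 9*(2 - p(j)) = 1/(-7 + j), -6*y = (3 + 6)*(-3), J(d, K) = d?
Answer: 1007/54 ≈ 18.648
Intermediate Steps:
F = 5
y = 9/2 (y = -(3 + 6)*(-3)/6 = -3*(-3)/2 = -1/6*(-27) = 9/2 ≈ 4.5000)
p(j) = 2 - 1/(9*(-7 + j))
p(-10/(-1))*(J(F, 8) + y) = ((-127 + 18*(-10/(-1)))/(9*(-7 - 10/(-1))))*(5 + 9/2) = ((-127 + 18*(-10*(-1)))/(9*(-7 - 10*(-1))))*(19/2) = ((-127 + 18*10)/(9*(-7 + 10)))*(19/2) = ((1/9)*(-127 + 180)/3)*(19/2) = ((1/9)*(1/3)*53)*(19/2) = (53/27)*(19/2) = 1007/54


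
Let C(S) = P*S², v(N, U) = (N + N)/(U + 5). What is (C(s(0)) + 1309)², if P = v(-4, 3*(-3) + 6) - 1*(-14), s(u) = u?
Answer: 1713481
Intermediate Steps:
v(N, U) = 2*N/(5 + U) (v(N, U) = (2*N)/(5 + U) = 2*N/(5 + U))
P = 10 (P = 2*(-4)/(5 + (3*(-3) + 6)) - 1*(-14) = 2*(-4)/(5 + (-9 + 6)) + 14 = 2*(-4)/(5 - 3) + 14 = 2*(-4)/2 + 14 = 2*(-4)*(½) + 14 = -4 + 14 = 10)
C(S) = 10*S²
(C(s(0)) + 1309)² = (10*0² + 1309)² = (10*0 + 1309)² = (0 + 1309)² = 1309² = 1713481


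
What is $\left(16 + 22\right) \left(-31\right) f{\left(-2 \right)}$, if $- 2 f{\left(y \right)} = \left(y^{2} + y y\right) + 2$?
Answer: $5890$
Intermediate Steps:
$f{\left(y \right)} = -1 - y^{2}$ ($f{\left(y \right)} = - \frac{\left(y^{2} + y y\right) + 2}{2} = - \frac{\left(y^{2} + y^{2}\right) + 2}{2} = - \frac{2 y^{2} + 2}{2} = - \frac{2 + 2 y^{2}}{2} = -1 - y^{2}$)
$\left(16 + 22\right) \left(-31\right) f{\left(-2 \right)} = \left(16 + 22\right) \left(-31\right) \left(-1 - \left(-2\right)^{2}\right) = 38 \left(-31\right) \left(-1 - 4\right) = - 1178 \left(-1 - 4\right) = \left(-1178\right) \left(-5\right) = 5890$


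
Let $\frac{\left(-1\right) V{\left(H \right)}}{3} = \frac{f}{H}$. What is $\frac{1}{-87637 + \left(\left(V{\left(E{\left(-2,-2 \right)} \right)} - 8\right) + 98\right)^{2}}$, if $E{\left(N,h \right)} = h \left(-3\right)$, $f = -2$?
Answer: $- \frac{1}{79356} \approx -1.2601 \cdot 10^{-5}$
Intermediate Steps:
$E{\left(N,h \right)} = - 3 h$
$V{\left(H \right)} = \frac{6}{H}$ ($V{\left(H \right)} = - 3 \left(- \frac{2}{H}\right) = \frac{6}{H}$)
$\frac{1}{-87637 + \left(\left(V{\left(E{\left(-2,-2 \right)} \right)} - 8\right) + 98\right)^{2}} = \frac{1}{-87637 + \left(\left(\frac{6}{\left(-3\right) \left(-2\right)} - 8\right) + 98\right)^{2}} = \frac{1}{-87637 + \left(\left(\frac{6}{6} - 8\right) + 98\right)^{2}} = \frac{1}{-87637 + \left(\left(6 \cdot \frac{1}{6} - 8\right) + 98\right)^{2}} = \frac{1}{-87637 + \left(\left(1 - 8\right) + 98\right)^{2}} = \frac{1}{-87637 + \left(-7 + 98\right)^{2}} = \frac{1}{-87637 + 91^{2}} = \frac{1}{-87637 + 8281} = \frac{1}{-79356} = - \frac{1}{79356}$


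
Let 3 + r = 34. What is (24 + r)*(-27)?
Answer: -1485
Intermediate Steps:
r = 31 (r = -3 + 34 = 31)
(24 + r)*(-27) = (24 + 31)*(-27) = 55*(-27) = -1485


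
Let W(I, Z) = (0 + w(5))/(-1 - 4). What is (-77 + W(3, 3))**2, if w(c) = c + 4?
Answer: 155236/25 ≈ 6209.4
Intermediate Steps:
w(c) = 4 + c
W(I, Z) = -9/5 (W(I, Z) = (0 + (4 + 5))/(-1 - 4) = (0 + 9)/(-5) = 9*(-1/5) = -9/5)
(-77 + W(3, 3))**2 = (-77 - 9/5)**2 = (-394/5)**2 = 155236/25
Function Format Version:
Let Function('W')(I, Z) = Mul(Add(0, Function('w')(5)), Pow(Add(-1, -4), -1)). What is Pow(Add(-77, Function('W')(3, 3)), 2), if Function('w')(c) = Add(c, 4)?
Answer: Rational(155236, 25) ≈ 6209.4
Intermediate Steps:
Function('w')(c) = Add(4, c)
Function('W')(I, Z) = Rational(-9, 5) (Function('W')(I, Z) = Mul(Add(0, Add(4, 5)), Pow(Add(-1, -4), -1)) = Mul(Add(0, 9), Pow(-5, -1)) = Mul(9, Rational(-1, 5)) = Rational(-9, 5))
Pow(Add(-77, Function('W')(3, 3)), 2) = Pow(Add(-77, Rational(-9, 5)), 2) = Pow(Rational(-394, 5), 2) = Rational(155236, 25)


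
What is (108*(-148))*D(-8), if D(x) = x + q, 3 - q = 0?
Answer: 79920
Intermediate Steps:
q = 3 (q = 3 - 1*0 = 3 + 0 = 3)
D(x) = 3 + x (D(x) = x + 3 = 3 + x)
(108*(-148))*D(-8) = (108*(-148))*(3 - 8) = -15984*(-5) = 79920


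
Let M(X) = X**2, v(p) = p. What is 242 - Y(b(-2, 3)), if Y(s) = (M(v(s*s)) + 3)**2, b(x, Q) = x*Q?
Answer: -1687159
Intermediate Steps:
b(x, Q) = Q*x
Y(s) = (3 + s**4)**2 (Y(s) = ((s*s)**2 + 3)**2 = ((s**2)**2 + 3)**2 = (s**4 + 3)**2 = (3 + s**4)**2)
242 - Y(b(-2, 3)) = 242 - (3 + (3*(-2))**4)**2 = 242 - (3 + (-6)**4)**2 = 242 - (3 + 1296)**2 = 242 - 1*1299**2 = 242 - 1*1687401 = 242 - 1687401 = -1687159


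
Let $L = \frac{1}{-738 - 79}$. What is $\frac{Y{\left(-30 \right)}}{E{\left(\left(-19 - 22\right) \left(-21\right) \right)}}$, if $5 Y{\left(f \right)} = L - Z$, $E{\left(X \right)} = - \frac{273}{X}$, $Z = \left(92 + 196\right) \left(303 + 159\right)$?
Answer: $\frac{4456976873}{53105} \approx 83928.0$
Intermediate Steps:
$L = - \frac{1}{817}$ ($L = \frac{1}{-817} = - \frac{1}{817} \approx -0.001224$)
$Z = 133056$ ($Z = 288 \cdot 462 = 133056$)
$Y{\left(f \right)} = - \frac{108706753}{4085}$ ($Y{\left(f \right)} = \frac{- \frac{1}{817} - 133056}{5} = \frac{1}{5} \left(- \frac{108706753}{817}\right) = - \frac{108706753}{4085}$)
$\frac{Y{\left(-30 \right)}}{E{\left(\left(-19 - 22\right) \left(-21\right) \right)}} = - \frac{108706753}{4085 \left(- \frac{273}{\left(-19 - 22\right) \left(-21\right)}\right)} = - \frac{108706753}{4085 \left(- \frac{273}{\left(-41\right) \left(-21\right)}\right)} = - \frac{108706753}{4085 \left(- \frac{273}{861}\right)} = - \frac{108706753}{4085 \left(\left(-273\right) \frac{1}{861}\right)} = - \frac{108706753}{4085 \left(- \frac{13}{41}\right)} = \left(- \frac{108706753}{4085}\right) \left(- \frac{41}{13}\right) = \frac{4456976873}{53105}$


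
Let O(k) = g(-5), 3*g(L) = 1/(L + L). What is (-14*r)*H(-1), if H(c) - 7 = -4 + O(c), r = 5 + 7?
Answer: -2492/5 ≈ -498.40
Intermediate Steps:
g(L) = 1/(6*L) (g(L) = 1/(3*(L + L)) = 1/(3*((2*L))) = (1/(2*L))/3 = 1/(6*L))
O(k) = -1/30 (O(k) = (⅙)/(-5) = (⅙)*(-⅕) = -1/30)
r = 12
H(c) = 89/30 (H(c) = 7 + (-4 - 1/30) = 7 - 121/30 = 89/30)
(-14*r)*H(-1) = -14*12*(89/30) = -168*89/30 = -2492/5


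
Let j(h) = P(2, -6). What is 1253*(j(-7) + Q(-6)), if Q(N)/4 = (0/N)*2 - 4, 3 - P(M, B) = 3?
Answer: -20048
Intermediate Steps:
P(M, B) = 0 (P(M, B) = 3 - 1*3 = 3 - 3 = 0)
Q(N) = -16 (Q(N) = 4*((0/N)*2 - 4) = 4*(0*2 - 4) = 4*(0 - 4) = 4*(-4) = -16)
j(h) = 0
1253*(j(-7) + Q(-6)) = 1253*(0 - 16) = 1253*(-16) = -20048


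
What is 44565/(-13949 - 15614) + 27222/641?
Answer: 776197821/18949883 ≈ 40.961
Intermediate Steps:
44565/(-13949 - 15614) + 27222/641 = 44565/(-29563) + 27222*(1/641) = 44565*(-1/29563) + 27222/641 = -44565/29563 + 27222/641 = 776197821/18949883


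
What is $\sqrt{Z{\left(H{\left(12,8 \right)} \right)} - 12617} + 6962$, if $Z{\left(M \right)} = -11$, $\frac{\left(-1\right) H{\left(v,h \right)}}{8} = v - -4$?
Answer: $6962 + 2 i \sqrt{3157} \approx 6962.0 + 112.37 i$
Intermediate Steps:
$H{\left(v,h \right)} = -32 - 8 v$ ($H{\left(v,h \right)} = - 8 \left(v - -4\right) = - 8 \left(v + 4\right) = - 8 \left(4 + v\right) = -32 - 8 v$)
$\sqrt{Z{\left(H{\left(12,8 \right)} \right)} - 12617} + 6962 = \sqrt{-11 - 12617} + 6962 = \sqrt{-12628} + 6962 = 2 i \sqrt{3157} + 6962 = 6962 + 2 i \sqrt{3157}$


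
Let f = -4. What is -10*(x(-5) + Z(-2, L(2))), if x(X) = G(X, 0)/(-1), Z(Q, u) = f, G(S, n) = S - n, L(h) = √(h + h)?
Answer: -10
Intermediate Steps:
L(h) = √2*√h (L(h) = √(2*h) = √2*√h)
Z(Q, u) = -4
x(X) = -X (x(X) = (X - 1*0)/(-1) = (X + 0)*(-1) = X*(-1) = -X)
-10*(x(-5) + Z(-2, L(2))) = -10*(-1*(-5) - 4) = -10*(5 - 4) = -10*1 = -10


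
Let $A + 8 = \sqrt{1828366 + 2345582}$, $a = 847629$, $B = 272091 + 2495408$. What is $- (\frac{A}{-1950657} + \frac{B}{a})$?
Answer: $- \frac{1799482692625}{551144480751} + \frac{142 \sqrt{23}}{650219} \approx -3.2639$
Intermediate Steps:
$B = 2767499$
$A = -8 + 426 \sqrt{23}$ ($A = -8 + \sqrt{1828366 + 2345582} = -8 + \sqrt{4173948} = -8 + 426 \sqrt{23} \approx 2035.0$)
$- (\frac{A}{-1950657} + \frac{B}{a}) = - (\frac{-8 + 426 \sqrt{23}}{-1950657} + \frac{2767499}{847629}) = - (\left(-8 + 426 \sqrt{23}\right) \left(- \frac{1}{1950657}\right) + 2767499 \cdot \frac{1}{847629}) = - (\left(\frac{8}{1950657} - \frac{142 \sqrt{23}}{650219}\right) + \frac{2767499}{847629}) = - (\frac{1799482692625}{551144480751} - \frac{142 \sqrt{23}}{650219}) = - \frac{1799482692625}{551144480751} + \frac{142 \sqrt{23}}{650219}$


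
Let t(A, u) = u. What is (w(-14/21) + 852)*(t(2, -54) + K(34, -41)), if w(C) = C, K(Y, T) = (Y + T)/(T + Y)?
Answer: -135362/3 ≈ -45121.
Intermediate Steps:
K(Y, T) = 1 (K(Y, T) = (T + Y)/(T + Y) = 1)
(w(-14/21) + 852)*(t(2, -54) + K(34, -41)) = (-14/21 + 852)*(-54 + 1) = (-14*1/21 + 852)*(-53) = (-⅔ + 852)*(-53) = (2554/3)*(-53) = -135362/3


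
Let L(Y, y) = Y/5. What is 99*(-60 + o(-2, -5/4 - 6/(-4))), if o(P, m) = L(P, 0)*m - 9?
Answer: -68409/10 ≈ -6840.9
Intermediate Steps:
L(Y, y) = Y/5 (L(Y, y) = Y*(⅕) = Y/5)
o(P, m) = -9 + P*m/5 (o(P, m) = (P/5)*m - 9 = P*m/5 - 9 = -9 + P*m/5)
99*(-60 + o(-2, -5/4 - 6/(-4))) = 99*(-60 + (-9 + (⅕)*(-2)*(-5/4 - 6/(-4)))) = 99*(-60 + (-9 + (⅕)*(-2)*(-5*¼ - 6*(-¼)))) = 99*(-60 + (-9 + (⅕)*(-2)*(-5/4 + 3/2))) = 99*(-60 + (-9 + (⅕)*(-2)*(¼))) = 99*(-60 + (-9 - ⅒)) = 99*(-60 - 91/10) = 99*(-691/10) = -68409/10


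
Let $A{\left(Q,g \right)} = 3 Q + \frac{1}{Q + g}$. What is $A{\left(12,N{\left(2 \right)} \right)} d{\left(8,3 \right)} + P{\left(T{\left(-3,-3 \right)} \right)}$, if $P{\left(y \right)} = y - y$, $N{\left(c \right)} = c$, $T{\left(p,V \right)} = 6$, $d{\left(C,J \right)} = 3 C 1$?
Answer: $\frac{6060}{7} \approx 865.71$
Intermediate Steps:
$d{\left(C,J \right)} = 3 C$
$P{\left(y \right)} = 0$
$A{\left(Q,g \right)} = \frac{1}{Q + g} + 3 Q$
$A{\left(12,N{\left(2 \right)} \right)} d{\left(8,3 \right)} + P{\left(T{\left(-3,-3 \right)} \right)} = \frac{1 + 3 \cdot 12^{2} + 3 \cdot 12 \cdot 2}{12 + 2} \cdot 3 \cdot 8 + 0 = \frac{1 + 3 \cdot 144 + 72}{14} \cdot 24 + 0 = \frac{1 + 432 + 72}{14} \cdot 24 + 0 = \frac{1}{14} \cdot 505 \cdot 24 + 0 = \frac{505}{14} \cdot 24 + 0 = \frac{6060}{7} + 0 = \frac{6060}{7}$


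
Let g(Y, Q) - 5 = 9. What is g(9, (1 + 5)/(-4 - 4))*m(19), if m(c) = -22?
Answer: -308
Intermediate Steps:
g(Y, Q) = 14 (g(Y, Q) = 5 + 9 = 14)
g(9, (1 + 5)/(-4 - 4))*m(19) = 14*(-22) = -308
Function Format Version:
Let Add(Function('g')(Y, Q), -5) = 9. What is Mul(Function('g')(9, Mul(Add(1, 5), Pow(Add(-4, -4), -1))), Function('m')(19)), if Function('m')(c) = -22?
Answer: -308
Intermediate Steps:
Function('g')(Y, Q) = 14 (Function('g')(Y, Q) = Add(5, 9) = 14)
Mul(Function('g')(9, Mul(Add(1, 5), Pow(Add(-4, -4), -1))), Function('m')(19)) = Mul(14, -22) = -308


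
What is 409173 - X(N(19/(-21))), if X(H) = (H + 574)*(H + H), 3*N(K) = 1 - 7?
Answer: 411461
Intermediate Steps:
N(K) = -2 (N(K) = (1 - 7)/3 = (1/3)*(-6) = -2)
X(H) = 2*H*(574 + H) (X(H) = (574 + H)*(2*H) = 2*H*(574 + H))
409173 - X(N(19/(-21))) = 409173 - 2*(-2)*(574 - 2) = 409173 - 2*(-2)*572 = 409173 - 1*(-2288) = 409173 + 2288 = 411461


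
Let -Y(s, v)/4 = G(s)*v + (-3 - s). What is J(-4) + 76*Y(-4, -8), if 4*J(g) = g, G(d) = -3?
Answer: -7601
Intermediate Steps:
J(g) = g/4
Y(s, v) = 12 + 4*s + 12*v (Y(s, v) = -4*(-3*v + (-3 - s)) = -4*(-3 - s - 3*v) = 12 + 4*s + 12*v)
J(-4) + 76*Y(-4, -8) = (1/4)*(-4) + 76*(12 + 4*(-4) + 12*(-8)) = -1 + 76*(12 - 16 - 96) = -1 + 76*(-100) = -1 - 7600 = -7601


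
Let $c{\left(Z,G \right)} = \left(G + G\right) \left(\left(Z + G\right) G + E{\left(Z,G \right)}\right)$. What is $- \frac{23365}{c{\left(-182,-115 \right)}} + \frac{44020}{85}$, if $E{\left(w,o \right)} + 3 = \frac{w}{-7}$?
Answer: $\frac{13841622593}{26727196} \approx 517.89$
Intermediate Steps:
$E{\left(w,o \right)} = -3 - \frac{w}{7}$ ($E{\left(w,o \right)} = -3 + \frac{w}{-7} = -3 + w \left(- \frac{1}{7}\right) = -3 - \frac{w}{7}$)
$c{\left(Z,G \right)} = 2 G \left(-3 - \frac{Z}{7} + G \left(G + Z\right)\right)$ ($c{\left(Z,G \right)} = \left(G + G\right) \left(\left(Z + G\right) G - \left(3 + \frac{Z}{7}\right)\right) = 2 G \left(\left(G + Z\right) G - \left(3 + \frac{Z}{7}\right)\right) = 2 G \left(G \left(G + Z\right) - \left(3 + \frac{Z}{7}\right)\right) = 2 G \left(-3 - \frac{Z}{7} + G \left(G + Z\right)\right)$)
$- \frac{23365}{c{\left(-182,-115 \right)}} + \frac{44020}{85} = - \frac{23365}{\frac{2}{7} \left(-115\right) \left(-21 - -182 + 7 \left(-115\right)^{2} + 7 \left(-115\right) \left(-182\right)\right)} + \frac{44020}{85} = - \frac{23365}{\frac{2}{7} \left(-115\right) \left(-21 + 182 + 7 \cdot 13225 + 146510\right)} + 44020 \cdot \frac{1}{85} = - \frac{23365}{\frac{2}{7} \left(-115\right) \left(-21 + 182 + 92575 + 146510\right)} + \frac{8804}{17} = - \frac{23365}{\frac{2}{7} \left(-115\right) 239246} + \frac{8804}{17} = - \frac{23365}{-7860940} + \frac{8804}{17} = \left(-23365\right) \left(- \frac{1}{7860940}\right) + \frac{8804}{17} = \frac{4673}{1572188} + \frac{8804}{17} = \frac{13841622593}{26727196}$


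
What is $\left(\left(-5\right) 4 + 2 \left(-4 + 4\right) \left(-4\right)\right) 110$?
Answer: $-2200$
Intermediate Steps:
$\left(\left(-5\right) 4 + 2 \left(-4 + 4\right) \left(-4\right)\right) 110 = \left(-20 + 2 \cdot 0 \left(-4\right)\right) 110 = \left(-20 + 0 \left(-4\right)\right) 110 = \left(-20 + 0\right) 110 = \left(-20\right) 110 = -2200$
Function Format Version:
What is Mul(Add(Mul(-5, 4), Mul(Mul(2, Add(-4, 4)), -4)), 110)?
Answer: -2200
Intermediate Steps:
Mul(Add(Mul(-5, 4), Mul(Mul(2, Add(-4, 4)), -4)), 110) = Mul(Add(-20, Mul(Mul(2, 0), -4)), 110) = Mul(Add(-20, Mul(0, -4)), 110) = Mul(Add(-20, 0), 110) = Mul(-20, 110) = -2200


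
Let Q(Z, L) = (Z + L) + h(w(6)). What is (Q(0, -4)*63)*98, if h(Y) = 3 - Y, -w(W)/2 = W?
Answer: 67914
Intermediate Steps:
w(W) = -2*W
Q(Z, L) = 15 + L + Z (Q(Z, L) = (Z + L) + (3 - (-2)*6) = (L + Z) + (3 - 1*(-12)) = (L + Z) + (3 + 12) = (L + Z) + 15 = 15 + L + Z)
(Q(0, -4)*63)*98 = ((15 - 4 + 0)*63)*98 = (11*63)*98 = 693*98 = 67914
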